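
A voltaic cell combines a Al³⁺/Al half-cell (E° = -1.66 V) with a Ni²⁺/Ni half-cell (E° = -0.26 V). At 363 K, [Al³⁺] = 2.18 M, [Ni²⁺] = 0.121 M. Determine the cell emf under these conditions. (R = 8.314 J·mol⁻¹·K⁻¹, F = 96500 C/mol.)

The Ni²⁺/Ni couple has the higher reduction potential and acts as the cathode, so E°_cell = -0.26 − (-1.66) = 1.40 V.
Balancing electrons gives n = 6; the reaction quotient is Q = [Al³⁺]^2/[Ni²⁺]^3 = 2680.
E = E° − (RT/nF) ln Q = 1.40 − (8.314×363)/(6×96500) × (7.895) = 1.400 − 0.041 = 1.359 V.

1.36 V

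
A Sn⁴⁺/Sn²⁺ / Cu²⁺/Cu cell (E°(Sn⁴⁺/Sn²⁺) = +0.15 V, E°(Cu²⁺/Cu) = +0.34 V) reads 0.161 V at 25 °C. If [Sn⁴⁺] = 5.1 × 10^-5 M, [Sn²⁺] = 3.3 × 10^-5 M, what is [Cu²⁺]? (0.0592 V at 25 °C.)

From the Nernst equation, log Q = n(E° − E)/0.0592 = 2(0.19 − 0.161)/0.0592 = 0.980, so Q = 9.54.
With Q = [Sn⁴⁺]/([Sn²⁺]·[Cu²⁺]) and the known concentrations, [Cu²⁺] in the denominator gives [Cu²⁺] = 0.16 M.

0.16 M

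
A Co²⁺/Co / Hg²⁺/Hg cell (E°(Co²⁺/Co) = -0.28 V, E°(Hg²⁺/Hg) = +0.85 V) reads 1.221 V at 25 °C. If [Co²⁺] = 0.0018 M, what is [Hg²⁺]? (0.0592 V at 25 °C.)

From the Nernst equation, log Q = n(E° − E)/0.0592 = 2(1.13 − 1.221)/0.0592 = -3.074, so Q = 8.43 × 10^-4.
With Q = [Co²⁺]/[Hg²⁺] and the known concentrations, [Hg²⁺] in the denominator gives [Hg²⁺] = 2.1 M.

2.1 M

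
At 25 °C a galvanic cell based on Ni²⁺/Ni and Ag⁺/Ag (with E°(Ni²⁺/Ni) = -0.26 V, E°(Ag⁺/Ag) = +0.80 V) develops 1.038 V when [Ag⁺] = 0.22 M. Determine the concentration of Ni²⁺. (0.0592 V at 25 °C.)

From the Nernst equation, log Q = n(E° − E)/0.0592 = 2(1.06 − 1.038)/0.0592 = 0.743, so Q = 5.54.
With Q = [Ni²⁺]/[Ag⁺]^2 and the known concentrations, [Ni²⁺] in the numerator gives [Ni²⁺] = 0.27 M.

0.27 M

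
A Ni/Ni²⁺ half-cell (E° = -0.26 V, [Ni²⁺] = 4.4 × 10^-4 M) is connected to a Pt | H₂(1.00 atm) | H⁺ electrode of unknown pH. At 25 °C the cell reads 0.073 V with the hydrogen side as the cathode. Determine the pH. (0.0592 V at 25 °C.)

pH = 4.84

E°_cell = 0.26 V and n = 2.
log Q = n(E° − E)/0.0592 = 2×(0.26 − 0.073)/0.0592 = 6.318.
With Q = [Ni²⁺]·P(H₂) / [H⁺]^2, solving for [H⁺] gives log[H⁺] = -4.837, so pH = 4.84.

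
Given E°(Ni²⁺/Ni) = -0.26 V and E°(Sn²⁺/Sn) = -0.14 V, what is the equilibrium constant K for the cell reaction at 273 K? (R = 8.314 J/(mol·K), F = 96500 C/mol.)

E°_cell = -0.14 − (-0.26) = 0.12 V, with n = 2 electrons transferred.
At equilibrium E = 0, so the Nernst equation gives ln K = nFE°/RT = (2)(96500)(0.12)/((8.314)(273)) = 10.20.
K = e^10.20 = 2.7 × 10^4.

2.7 × 10^4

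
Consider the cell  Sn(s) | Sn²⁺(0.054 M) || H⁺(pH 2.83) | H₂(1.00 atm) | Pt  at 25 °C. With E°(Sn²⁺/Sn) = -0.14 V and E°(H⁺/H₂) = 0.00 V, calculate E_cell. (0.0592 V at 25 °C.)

The hydrogen couple is the cathode, so E°_cell = 0.14 V; n = 2.
[H⁺] = 10^(−2.83) = 0.0015 M, and Q = [Sn²⁺]·P(H₂) / [H⁺]^2 = 2.47 × 10^4.
E = E° − (0.0592/2) log Q = 0.14 − (0.0592/2)(4.392) = 0.010 V.

0.010 V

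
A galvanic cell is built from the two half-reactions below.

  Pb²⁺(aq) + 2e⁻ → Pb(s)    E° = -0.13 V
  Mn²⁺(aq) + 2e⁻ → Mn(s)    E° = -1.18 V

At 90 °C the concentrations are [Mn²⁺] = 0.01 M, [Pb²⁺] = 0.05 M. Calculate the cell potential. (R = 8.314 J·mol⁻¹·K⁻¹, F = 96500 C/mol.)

The Pb²⁺/Pb couple has the higher reduction potential and acts as the cathode, so E°_cell = -0.13 − (-1.18) = 1.05 V.
Balancing electrons gives n = 2; the reaction quotient is Q = [Mn²⁺]/[Pb²⁺] = 0.200.
E = E° − (RT/nF) ln Q = 1.05 − (8.314×363)/(2×96500) × (-1.609) = 1.050 + 0.025 = 1.075 V.

1.08 V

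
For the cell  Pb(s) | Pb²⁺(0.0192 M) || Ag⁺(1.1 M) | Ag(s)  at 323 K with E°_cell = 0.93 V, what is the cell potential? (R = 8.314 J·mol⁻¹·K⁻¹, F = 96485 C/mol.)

0.988 V

Balancing electrons gives n = 2; the reaction quotient is Q = [Pb²⁺]/[Ag⁺]^2 = 0.0159.
E = E° − (RT/nF) ln Q = 0.93 − (8.314×323)/(2×96485) × (-4.143) = 0.930 + 0.058 = 0.988 V.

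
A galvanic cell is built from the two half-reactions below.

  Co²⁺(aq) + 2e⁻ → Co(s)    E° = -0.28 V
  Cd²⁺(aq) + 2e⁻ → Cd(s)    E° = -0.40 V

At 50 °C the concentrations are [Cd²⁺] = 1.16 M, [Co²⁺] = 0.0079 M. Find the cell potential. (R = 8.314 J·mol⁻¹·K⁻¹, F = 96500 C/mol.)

The Co²⁺/Co couple has the higher reduction potential and acts as the cathode, so E°_cell = -0.28 − (-0.40) = 0.12 V.
Balancing electrons gives n = 2; the reaction quotient is Q = [Cd²⁺]/[Co²⁺] = 147.
E = E° − (RT/nF) ln Q = 0.12 − (8.314×323)/(2×96500) × (4.989) = 0.120 − 0.069 = 0.051 V.

0.051 V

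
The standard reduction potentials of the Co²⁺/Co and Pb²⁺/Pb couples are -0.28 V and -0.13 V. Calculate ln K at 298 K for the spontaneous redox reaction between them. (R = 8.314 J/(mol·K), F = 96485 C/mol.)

E°_cell = -0.13 − (-0.28) = 0.15 V, with n = 2 electrons transferred.
At equilibrium E = 0, so the Nernst equation gives ln K = nFE°/RT = (2)(96485)(0.15)/((8.314)(298)) = 11.68.

ln K = 11.7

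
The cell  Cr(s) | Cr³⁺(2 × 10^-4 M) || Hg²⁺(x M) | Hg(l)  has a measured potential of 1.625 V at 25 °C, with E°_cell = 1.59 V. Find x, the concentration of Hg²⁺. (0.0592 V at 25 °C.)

From the Nernst equation, log Q = n(E° − E)/0.0592 = 6(1.59 − 1.625)/0.0592 = -3.547, so Q = 2.84 × 10^-4.
With Q = [Cr³⁺]^2/[Hg²⁺]^3 and the known concentrations, [Hg²⁺]^3 in the denominator gives [Hg²⁺] = 0.052 M.

0.052 M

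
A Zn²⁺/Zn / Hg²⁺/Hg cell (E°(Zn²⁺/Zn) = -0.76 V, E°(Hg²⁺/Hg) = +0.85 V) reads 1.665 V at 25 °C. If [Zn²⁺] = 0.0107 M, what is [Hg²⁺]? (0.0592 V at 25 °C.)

From the Nernst equation, log Q = n(E° − E)/0.0592 = 2(1.61 − 1.665)/0.0592 = -1.858, so Q = 0.0139.
With Q = [Zn²⁺]/[Hg²⁺] and the known concentrations, [Hg²⁺] in the denominator gives [Hg²⁺] = 0.77 M.

0.77 M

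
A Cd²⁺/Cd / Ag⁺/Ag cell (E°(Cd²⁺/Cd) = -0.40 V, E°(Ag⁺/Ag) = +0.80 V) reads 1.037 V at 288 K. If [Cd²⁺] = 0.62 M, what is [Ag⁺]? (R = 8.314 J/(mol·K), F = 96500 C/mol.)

0.0011 M

From the Nernst equation, ln Q = nF(E° − E)/RT = 2×96500×(1.20 − 1.037)/(8.314×288) = 13.138, so Q = 5.08 × 10^5.
With Q = [Cd²⁺]/[Ag⁺]^2 and the known concentrations, [Ag⁺]^2 in the denominator gives [Ag⁺] = 0.0011 M.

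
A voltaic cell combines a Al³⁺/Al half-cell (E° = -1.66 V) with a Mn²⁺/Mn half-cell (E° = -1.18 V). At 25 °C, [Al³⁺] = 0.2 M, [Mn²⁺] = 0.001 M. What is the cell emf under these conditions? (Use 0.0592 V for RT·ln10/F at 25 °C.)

0.405 V

The Mn²⁺/Mn couple has the higher reduction potential and acts as the cathode, so E°_cell = -1.18 − (-1.66) = 0.48 V.
Balancing electrons gives n = 6; the reaction quotient is Q = [Al³⁺]^2/[Mn²⁺]^3 = 4 × 10^7.
At 25 °C, E = E° − (0.0592/n) log Q = 0.48 − (0.0592/6)(7.602) = 0.480 − 0.075 = 0.405 V.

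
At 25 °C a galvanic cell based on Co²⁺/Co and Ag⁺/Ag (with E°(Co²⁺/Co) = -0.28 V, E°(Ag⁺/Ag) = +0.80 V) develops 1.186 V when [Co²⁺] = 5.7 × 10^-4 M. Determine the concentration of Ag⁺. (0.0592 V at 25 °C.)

1.5 M

From the Nernst equation, log Q = n(E° − E)/0.0592 = 2(1.08 − 1.186)/0.0592 = -3.581, so Q = 2.62 × 10^-4.
With Q = [Co²⁺]/[Ag⁺]^2 and the known concentrations, [Ag⁺]^2 in the denominator gives [Ag⁺] = 1.5 M.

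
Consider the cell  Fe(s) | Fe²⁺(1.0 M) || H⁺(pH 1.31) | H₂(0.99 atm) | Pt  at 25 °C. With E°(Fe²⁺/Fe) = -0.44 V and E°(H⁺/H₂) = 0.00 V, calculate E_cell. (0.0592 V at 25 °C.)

0.36 V

The hydrogen couple is the cathode, so E°_cell = 0.44 V; n = 2.
[H⁺] = 10^(−1.31) = 0.049 M, and Q = [Fe²⁺]·P(H₂) / [H⁺]^2 = 413.
E = E° − (0.0592/2) log Q = 0.44 − (0.0592/2)(2.616) = 0.363 V.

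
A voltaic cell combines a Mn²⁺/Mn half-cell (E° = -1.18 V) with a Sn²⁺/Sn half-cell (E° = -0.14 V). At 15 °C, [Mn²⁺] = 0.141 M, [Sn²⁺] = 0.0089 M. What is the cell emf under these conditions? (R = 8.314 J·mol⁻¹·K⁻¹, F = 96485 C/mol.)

1.01 V

The Sn²⁺/Sn couple has the higher reduction potential and acts as the cathode, so E°_cell = -0.14 − (-1.18) = 1.04 V.
Balancing electrons gives n = 2; the reaction quotient is Q = [Mn²⁺]/[Sn²⁺] = 15.8.
E = E° − (RT/nF) ln Q = 1.04 − (8.314×288)/(2×96485) × (2.763) = 1.040 − 0.034 = 1.006 V.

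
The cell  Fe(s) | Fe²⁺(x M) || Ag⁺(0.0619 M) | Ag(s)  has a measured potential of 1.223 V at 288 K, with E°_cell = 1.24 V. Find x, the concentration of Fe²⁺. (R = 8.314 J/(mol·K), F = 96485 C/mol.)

From the Nernst equation, ln Q = nF(E° − E)/RT = 2×96485×(1.24 − 1.223)/(8.314×288) = 1.370, so Q = 3.94.
With Q = [Fe²⁺]/[Ag⁺]^2 and the known concentrations, [Fe²⁺] in the numerator gives [Fe²⁺] = 0.015 M.

0.015 M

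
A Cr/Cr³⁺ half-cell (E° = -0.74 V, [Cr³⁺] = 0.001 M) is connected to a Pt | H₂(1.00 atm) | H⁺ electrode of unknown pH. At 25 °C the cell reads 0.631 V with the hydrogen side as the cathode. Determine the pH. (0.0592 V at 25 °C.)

pH = 2.84

E°_cell = 0.74 V and n = 6.
log Q = n(E° − E)/0.0592 = 6×(0.74 − 0.631)/0.0592 = 11.047.
With Q = [Cr³⁺]^2·P(H₂)^3 / [H⁺]^6, solving for [H⁺] gives log[H⁺] = -2.841, so pH = 2.84.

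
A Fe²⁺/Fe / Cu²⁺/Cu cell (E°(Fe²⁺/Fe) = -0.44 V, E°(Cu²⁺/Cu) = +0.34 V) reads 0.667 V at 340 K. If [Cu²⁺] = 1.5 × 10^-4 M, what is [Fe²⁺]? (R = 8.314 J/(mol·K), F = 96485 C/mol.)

From the Nernst equation, ln Q = nF(E° − E)/RT = 2×96485×(0.78 − 0.667)/(8.314×340) = 7.714, so Q = 2240.
With Q = [Fe²⁺]/[Cu²⁺] and the known concentrations, [Fe²⁺] in the numerator gives [Fe²⁺] = 0.34 M.

0.34 M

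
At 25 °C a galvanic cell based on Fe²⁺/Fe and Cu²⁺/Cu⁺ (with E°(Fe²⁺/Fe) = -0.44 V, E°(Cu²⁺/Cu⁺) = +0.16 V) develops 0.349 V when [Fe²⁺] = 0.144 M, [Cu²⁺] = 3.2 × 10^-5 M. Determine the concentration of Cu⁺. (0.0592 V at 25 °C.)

From the Nernst equation, log Q = n(E° − E)/0.0592 = 2(0.60 − 0.349)/0.0592 = 8.480, so Q = 3.02 × 10^8.
With Q = [Fe²⁺]·[Cu⁺]^2/[Cu²⁺]^2 and the known concentrations, [Cu⁺]^2 in the numerator gives [Cu⁺] = 1.5 M.

1.5 M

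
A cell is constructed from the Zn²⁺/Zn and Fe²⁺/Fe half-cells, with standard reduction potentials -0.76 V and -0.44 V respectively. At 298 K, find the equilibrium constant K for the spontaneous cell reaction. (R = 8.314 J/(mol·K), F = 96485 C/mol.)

6.7 × 10^10

E°_cell = -0.44 − (-0.76) = 0.32 V, with n = 2 electrons transferred.
At equilibrium E = 0, so the Nernst equation gives ln K = nFE°/RT = (2)(96485)(0.32)/((8.314)(298)) = 24.92.
K = e^24.92 = 6.7 × 10^10.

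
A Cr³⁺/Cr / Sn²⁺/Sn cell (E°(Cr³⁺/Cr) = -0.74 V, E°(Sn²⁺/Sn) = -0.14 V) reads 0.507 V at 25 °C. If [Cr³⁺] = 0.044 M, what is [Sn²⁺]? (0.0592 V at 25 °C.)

From the Nernst equation, log Q = n(E° − E)/0.0592 = 6(0.60 − 0.507)/0.0592 = 9.426, so Q = 2.66 × 10^9.
With Q = [Cr³⁺]^2/[Sn²⁺]^3 and the known concentrations, [Sn²⁺]^3 in the denominator gives [Sn²⁺] = 9 × 10^-5 M.

9 × 10^-5 M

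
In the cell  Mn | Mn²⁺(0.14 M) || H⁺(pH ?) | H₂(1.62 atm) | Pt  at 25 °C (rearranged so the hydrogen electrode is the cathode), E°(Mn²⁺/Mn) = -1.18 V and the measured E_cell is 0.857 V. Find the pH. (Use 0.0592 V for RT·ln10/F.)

pH = 5.78

E°_cell = 1.18 V and n = 2.
log Q = n(E° − E)/0.0592 = 2×(1.18 − 0.857)/0.0592 = 10.912.
With Q = [Mn²⁺]·P(H₂) / [H⁺]^2, solving for [H⁺] gives log[H⁺] = -5.778, so pH = 5.78.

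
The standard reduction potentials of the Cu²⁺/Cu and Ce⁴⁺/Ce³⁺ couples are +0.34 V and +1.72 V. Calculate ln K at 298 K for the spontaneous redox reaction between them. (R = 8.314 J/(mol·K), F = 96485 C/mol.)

ln K = 107.5

E°_cell = +1.72 − (+0.34) = 1.38 V, with n = 2 electrons transferred.
At equilibrium E = 0, so the Nernst equation gives ln K = nFE°/RT = (2)(96485)(1.38)/((8.314)(298)) = 107.48.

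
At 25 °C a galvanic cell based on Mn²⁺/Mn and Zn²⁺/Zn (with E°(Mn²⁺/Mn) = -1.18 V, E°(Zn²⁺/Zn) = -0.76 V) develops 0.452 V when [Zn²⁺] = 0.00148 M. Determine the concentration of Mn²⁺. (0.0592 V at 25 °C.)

From the Nernst equation, log Q = n(E° − E)/0.0592 = 2(0.42 − 0.452)/0.0592 = -1.081, so Q = 0.0830.
With Q = [Mn²⁺]/[Zn²⁺] and the known concentrations, [Mn²⁺] in the numerator gives [Mn²⁺] = 1.2 × 10^-4 M.

1.2 × 10^-4 M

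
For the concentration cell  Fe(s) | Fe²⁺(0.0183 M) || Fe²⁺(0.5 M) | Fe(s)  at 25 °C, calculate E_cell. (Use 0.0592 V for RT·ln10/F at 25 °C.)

Both half-cells are Fe²⁺/Fe, so E°_cell = 0. The concentrated side is the cathode; the cell reaction moves Fe²⁺ from high to low concentration with n = 2.
Q = [Fe²⁺]_dilute/[Fe²⁺]_conc = 0.0183/0.5 = 0.0366.
E = 0 − (0.0592/2) log Q = −(0.0592/2)(-1.437) = 0.0425 V.

0.043 V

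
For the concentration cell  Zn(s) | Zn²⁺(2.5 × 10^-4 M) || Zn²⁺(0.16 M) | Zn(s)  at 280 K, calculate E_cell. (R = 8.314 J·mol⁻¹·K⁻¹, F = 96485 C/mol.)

Both half-cells are Zn²⁺/Zn, so E°_cell = 0. The concentrated side is the cathode; the cell reaction moves Zn²⁺ from high to low concentration with n = 2.
Q = [Zn²⁺]_dilute/[Zn²⁺]_conc = 2.5 × 10^-4/0.16 = 0.00156.
E = 0 − (RT/nF) ln Q = −((8.314×280)/(2×96485))(-6.461) = 0.0779 V.

0.078 V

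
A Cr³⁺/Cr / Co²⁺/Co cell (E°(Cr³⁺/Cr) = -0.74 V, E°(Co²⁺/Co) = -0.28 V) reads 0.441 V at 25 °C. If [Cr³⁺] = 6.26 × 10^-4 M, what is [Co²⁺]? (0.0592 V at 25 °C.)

From the Nernst equation, log Q = n(E° − E)/0.0592 = 6(0.46 − 0.441)/0.0592 = 1.926, so Q = 84.3.
With Q = [Cr³⁺]^2/[Co²⁺]^3 and the known concentrations, [Co²⁺]^3 in the denominator gives [Co²⁺] = 0.0017 M.

0.0017 M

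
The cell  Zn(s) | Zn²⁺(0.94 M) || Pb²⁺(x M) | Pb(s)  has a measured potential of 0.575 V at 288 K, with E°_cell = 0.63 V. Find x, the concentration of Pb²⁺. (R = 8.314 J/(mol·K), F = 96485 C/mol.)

0.011 M

From the Nernst equation, ln Q = nF(E° − E)/RT = 2×96485×(0.63 − 0.575)/(8.314×288) = 4.433, so Q = 84.1.
With Q = [Zn²⁺]/[Pb²⁺] and the known concentrations, [Pb²⁺] in the denominator gives [Pb²⁺] = 0.011 M.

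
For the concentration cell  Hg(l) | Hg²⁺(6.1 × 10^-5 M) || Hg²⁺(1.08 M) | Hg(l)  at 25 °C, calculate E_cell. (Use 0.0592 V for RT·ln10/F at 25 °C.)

Both half-cells are Hg²⁺/Hg, so E°_cell = 0. The concentrated side is the cathode; the cell reaction moves Hg²⁺ from high to low concentration with n = 2.
Q = [Hg²⁺]_dilute/[Hg²⁺]_conc = 6.1 × 10^-5/1.08 = 5.65 × 10^-5.
E = 0 − (0.0592/2) log Q = −(0.0592/2)(-4.248) = 0.1257 V.

0.13 V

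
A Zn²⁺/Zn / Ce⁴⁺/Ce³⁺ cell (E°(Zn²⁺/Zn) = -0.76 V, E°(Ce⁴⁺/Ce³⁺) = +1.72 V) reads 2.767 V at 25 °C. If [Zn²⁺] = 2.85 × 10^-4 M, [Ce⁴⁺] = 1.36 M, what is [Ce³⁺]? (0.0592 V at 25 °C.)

From the Nernst equation, log Q = n(E° − E)/0.0592 = 2(2.48 − 2.767)/0.0592 = -9.696, so Q = 2.01 × 10^-10.
With Q = [Zn²⁺]·[Ce³⁺]^2/[Ce⁴⁺]^2 and the known concentrations, [Ce³⁺]^2 in the numerator gives [Ce³⁺] = 0.0011 M.

0.0011 M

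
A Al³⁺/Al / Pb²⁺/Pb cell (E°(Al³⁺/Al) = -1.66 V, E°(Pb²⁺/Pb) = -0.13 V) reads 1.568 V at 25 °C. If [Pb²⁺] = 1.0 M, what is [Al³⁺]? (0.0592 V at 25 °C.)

0.012 M

From the Nernst equation, log Q = n(E° − E)/0.0592 = 6(1.53 − 1.568)/0.0592 = -3.851, so Q = 1.41 × 10^-4.
With Q = [Al³⁺]^2/[Pb²⁺]^3 and the known concentrations, [Al³⁺]^2 in the numerator gives [Al³⁺] = 0.012 M.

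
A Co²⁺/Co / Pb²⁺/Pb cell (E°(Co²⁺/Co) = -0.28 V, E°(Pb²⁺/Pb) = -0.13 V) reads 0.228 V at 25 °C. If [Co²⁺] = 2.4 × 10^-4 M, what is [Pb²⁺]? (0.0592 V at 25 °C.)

From the Nernst equation, log Q = n(E° − E)/0.0592 = 2(0.15 − 0.228)/0.0592 = -2.635, so Q = 0.00232.
With Q = [Co²⁺]/[Pb²⁺] and the known concentrations, [Pb²⁺] in the denominator gives [Pb²⁺] = 0.1 M.

0.1 M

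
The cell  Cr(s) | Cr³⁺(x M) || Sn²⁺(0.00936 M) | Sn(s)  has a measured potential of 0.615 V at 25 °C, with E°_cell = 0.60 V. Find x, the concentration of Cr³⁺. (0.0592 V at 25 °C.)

From the Nernst equation, log Q = n(E° − E)/0.0592 = 6(0.60 − 0.615)/0.0592 = -1.520, so Q = 0.0302.
With Q = [Cr³⁺]^2/[Sn²⁺]^3 and the known concentrations, [Cr³⁺]^2 in the numerator gives [Cr³⁺] = 1.6 × 10^-4 M.

1.6 × 10^-4 M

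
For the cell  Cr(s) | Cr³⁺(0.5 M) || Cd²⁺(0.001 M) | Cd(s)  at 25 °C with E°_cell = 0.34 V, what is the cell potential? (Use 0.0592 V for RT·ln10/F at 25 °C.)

Balancing electrons gives n = 6; the reaction quotient is Q = [Cr³⁺]^2/[Cd²⁺]^3 = 2.5 × 10^8.
At 25 °C, E = E° − (0.0592/n) log Q = 0.34 − (0.0592/6)(8.398) = 0.340 − 0.083 = 0.257 V.

0.257 V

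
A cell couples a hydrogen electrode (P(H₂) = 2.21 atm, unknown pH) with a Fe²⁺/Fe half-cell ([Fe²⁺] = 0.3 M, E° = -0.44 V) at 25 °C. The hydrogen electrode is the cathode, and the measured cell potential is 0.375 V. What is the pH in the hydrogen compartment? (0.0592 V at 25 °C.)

pH = 1.19

E°_cell = 0.44 V and n = 2.
log Q = n(E° − E)/0.0592 = 2×(0.44 − 0.375)/0.0592 = 2.196.
With Q = [Fe²⁺]·P(H₂) / [H⁺]^2, solving for [H⁺] gives log[H⁺] = -1.187, so pH = 1.19.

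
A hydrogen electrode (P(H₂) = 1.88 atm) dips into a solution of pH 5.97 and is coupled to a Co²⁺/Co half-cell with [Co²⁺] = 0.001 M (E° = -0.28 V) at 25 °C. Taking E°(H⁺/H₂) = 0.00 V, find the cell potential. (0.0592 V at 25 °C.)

0.007 V

The hydrogen couple is the cathode, so E°_cell = 0.28 V; n = 2.
[H⁺] = 10^(−5.97) = 1.1 × 10^-6 M, and Q = [Co²⁺]·P(H₂) / [H⁺]^2 = 1.64 × 10^9.
E = E° − (0.0592/2) log Q = 0.28 − (0.0592/2)(9.214) = 0.007 V.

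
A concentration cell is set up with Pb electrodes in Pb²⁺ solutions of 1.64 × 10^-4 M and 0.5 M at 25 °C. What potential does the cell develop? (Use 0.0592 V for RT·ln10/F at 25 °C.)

0.10 V

Both half-cells are Pb²⁺/Pb, so E°_cell = 0. The concentrated side is the cathode; the cell reaction moves Pb²⁺ from high to low concentration with n = 2.
Q = [Pb²⁺]_dilute/[Pb²⁺]_conc = 1.64 × 10^-4/0.5 = 3.28 × 10^-4.
E = 0 − (0.0592/2) log Q = −(0.0592/2)(-3.484) = 0.1031 V.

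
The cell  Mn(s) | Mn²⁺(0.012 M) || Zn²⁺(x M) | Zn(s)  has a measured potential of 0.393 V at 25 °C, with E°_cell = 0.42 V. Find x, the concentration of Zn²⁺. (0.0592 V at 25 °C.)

From the Nernst equation, log Q = n(E° − E)/0.0592 = 2(0.42 − 0.393)/0.0592 = 0.912, so Q = 8.17.
With Q = [Mn²⁺]/[Zn²⁺] and the known concentrations, [Zn²⁺] in the denominator gives [Zn²⁺] = 0.0015 M.

0.0015 M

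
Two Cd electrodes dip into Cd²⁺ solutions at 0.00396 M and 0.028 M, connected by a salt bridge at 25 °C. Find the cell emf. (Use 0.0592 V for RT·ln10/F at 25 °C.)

0.025 V

Both half-cells are Cd²⁺/Cd, so E°_cell = 0. The concentrated side is the cathode; the cell reaction moves Cd²⁺ from high to low concentration with n = 2.
Q = [Cd²⁺]_dilute/[Cd²⁺]_conc = 0.00396/0.028 = 0.141.
E = 0 − (0.0592/2) log Q = −(0.0592/2)(-0.849) = 0.0251 V.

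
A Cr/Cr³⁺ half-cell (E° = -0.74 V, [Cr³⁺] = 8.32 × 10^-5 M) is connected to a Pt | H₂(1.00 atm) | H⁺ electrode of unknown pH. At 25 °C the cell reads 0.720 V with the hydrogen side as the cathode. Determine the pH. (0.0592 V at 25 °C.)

pH = 1.70

E°_cell = 0.74 V and n = 6.
log Q = n(E° − E)/0.0592 = 6×(0.74 − 0.720)/0.0592 = 2.027.
With Q = [Cr³⁺]^2·P(H₂)^3 / [H⁺]^6, solving for [H⁺] gives log[H⁺] = -1.698, so pH = 1.70.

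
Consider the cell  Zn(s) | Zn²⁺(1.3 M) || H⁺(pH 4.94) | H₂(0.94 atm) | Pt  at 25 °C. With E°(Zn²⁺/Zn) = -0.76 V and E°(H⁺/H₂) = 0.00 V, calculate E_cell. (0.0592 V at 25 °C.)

The hydrogen couple is the cathode, so E°_cell = 0.76 V; n = 2.
[H⁺] = 10^(−4.94) = 1.1 × 10^-5 M, and Q = [Zn²⁺]·P(H₂) / [H⁺]^2 = 9.27 × 10^9.
E = E° − (0.0592/2) log Q = 0.76 − (0.0592/2)(9.967) = 0.465 V.

0.46 V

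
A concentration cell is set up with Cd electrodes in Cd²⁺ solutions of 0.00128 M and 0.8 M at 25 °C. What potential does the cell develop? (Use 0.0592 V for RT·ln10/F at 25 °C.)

Both half-cells are Cd²⁺/Cd, so E°_cell = 0. The concentrated side is the cathode; the cell reaction moves Cd²⁺ from high to low concentration with n = 2.
Q = [Cd²⁺]_dilute/[Cd²⁺]_conc = 0.00128/0.8 = 0.00160.
E = 0 − (0.0592/2) log Q = −(0.0592/2)(-2.796) = 0.0828 V.

0.083 V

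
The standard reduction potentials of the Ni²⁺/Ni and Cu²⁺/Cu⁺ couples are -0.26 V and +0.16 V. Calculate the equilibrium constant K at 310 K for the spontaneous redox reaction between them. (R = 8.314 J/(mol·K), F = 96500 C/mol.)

E°_cell = +0.16 − (-0.26) = 0.42 V, with n = 2 electrons transferred.
At equilibrium E = 0, so the Nernst equation gives ln K = nFE°/RT = (2)(96500)(0.42)/((8.314)(310)) = 31.45.
K = e^31.45 = 4.6 × 10^13.

4.6 × 10^13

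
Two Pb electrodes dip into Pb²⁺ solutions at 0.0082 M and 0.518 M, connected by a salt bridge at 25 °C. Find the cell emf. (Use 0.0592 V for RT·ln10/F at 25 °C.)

Both half-cells are Pb²⁺/Pb, so E°_cell = 0. The concentrated side is the cathode; the cell reaction moves Pb²⁺ from high to low concentration with n = 2.
Q = [Pb²⁺]_dilute/[Pb²⁺]_conc = 0.0082/0.518 = 0.0158.
E = 0 − (0.0592/2) log Q = −(0.0592/2)(-1.801) = 0.0533 V.

0.053 V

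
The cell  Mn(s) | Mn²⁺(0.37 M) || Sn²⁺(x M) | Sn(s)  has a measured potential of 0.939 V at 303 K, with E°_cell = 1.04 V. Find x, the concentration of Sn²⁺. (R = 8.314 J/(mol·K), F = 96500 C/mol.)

1.6 × 10^-4 M

From the Nernst equation, ln Q = nF(E° − E)/RT = 2×96500×(1.04 − 0.939)/(8.314×303) = 7.738, so Q = 2290.
With Q = [Mn²⁺]/[Sn²⁺] and the known concentrations, [Sn²⁺] in the denominator gives [Sn²⁺] = 1.6 × 10^-4 M.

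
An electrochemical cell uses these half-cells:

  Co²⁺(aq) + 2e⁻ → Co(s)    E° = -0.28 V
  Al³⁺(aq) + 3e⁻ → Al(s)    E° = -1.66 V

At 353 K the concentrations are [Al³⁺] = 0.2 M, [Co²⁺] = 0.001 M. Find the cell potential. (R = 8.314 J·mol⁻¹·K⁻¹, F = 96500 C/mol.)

1.29 V

The Co²⁺/Co couple has the higher reduction potential and acts as the cathode, so E°_cell = -0.28 − (-1.66) = 1.38 V.
Balancing electrons gives n = 6; the reaction quotient is Q = [Al³⁺]^2/[Co²⁺]^3 = 4 × 10^7.
E = E° − (RT/nF) ln Q = 1.38 − (8.314×353)/(6×96500) × (17.504) = 1.380 − 0.089 = 1.291 V.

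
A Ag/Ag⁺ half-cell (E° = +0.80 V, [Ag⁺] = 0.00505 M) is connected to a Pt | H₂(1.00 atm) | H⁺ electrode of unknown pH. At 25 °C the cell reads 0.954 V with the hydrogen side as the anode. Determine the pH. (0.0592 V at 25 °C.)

pH = 4.90

E°_cell = 0.80 V and n = 2.
log Q = n(E° − E)/0.0592 = 2×(0.80 − 0.954)/0.0592 = -5.203.
With Q = [H⁺]^2 / ([Ag⁺]^2·P(H₂)), solving for [H⁺] gives log[H⁺] = -4.898, so pH = 4.90.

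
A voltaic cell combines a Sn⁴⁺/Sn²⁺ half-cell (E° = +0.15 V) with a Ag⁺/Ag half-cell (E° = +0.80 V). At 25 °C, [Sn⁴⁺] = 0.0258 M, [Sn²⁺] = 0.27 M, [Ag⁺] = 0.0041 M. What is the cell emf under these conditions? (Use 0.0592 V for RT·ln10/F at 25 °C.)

The Ag⁺/Ag couple has the higher reduction potential and acts as the cathode, so E°_cell = +0.80 − (+0.15) = 0.65 V.
Balancing electrons gives n = 2; the reaction quotient is Q = [Sn⁴⁺]/([Sn²⁺]·[Ag⁺]^2) = 5680.
At 25 °C, E = E° − (0.0592/n) log Q = 0.65 − (0.0592/2)(3.755) = 0.650 − 0.111 = 0.539 V.

0.539 V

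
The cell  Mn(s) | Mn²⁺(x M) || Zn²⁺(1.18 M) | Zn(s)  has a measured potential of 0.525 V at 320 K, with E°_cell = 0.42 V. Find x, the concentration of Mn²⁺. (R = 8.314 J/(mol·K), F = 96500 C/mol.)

5.8 × 10^-4 M

From the Nernst equation, ln Q = nF(E° − E)/RT = 2×96500×(0.42 − 0.525)/(8.314×320) = -7.617, so Q = 4.92 × 10^-4.
With Q = [Mn²⁺]/[Zn²⁺] and the known concentrations, [Mn²⁺] in the numerator gives [Mn²⁺] = 5.8 × 10^-4 M.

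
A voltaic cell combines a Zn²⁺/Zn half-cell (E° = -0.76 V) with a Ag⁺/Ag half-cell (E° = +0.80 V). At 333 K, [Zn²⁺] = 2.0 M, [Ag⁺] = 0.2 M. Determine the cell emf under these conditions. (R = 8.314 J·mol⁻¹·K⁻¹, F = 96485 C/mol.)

1.50 V

The Ag⁺/Ag couple has the higher reduction potential and acts as the cathode, so E°_cell = +0.80 − (-0.76) = 1.56 V.
Balancing electrons gives n = 2; the reaction quotient is Q = [Zn²⁺]/[Ag⁺]^2 = 50.0.
E = E° − (RT/nF) ln Q = 1.56 − (8.314×333)/(2×96485) × (3.912) = 1.560 − 0.056 = 1.504 V.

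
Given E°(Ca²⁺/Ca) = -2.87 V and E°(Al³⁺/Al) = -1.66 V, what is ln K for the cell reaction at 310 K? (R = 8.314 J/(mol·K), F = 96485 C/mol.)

E°_cell = -1.66 − (-2.87) = 1.21 V, with n = 6 electrons transferred.
At equilibrium E = 0, so the Nernst equation gives ln K = nFE°/RT = (6)(96485)(1.21)/((8.314)(310)) = 271.78.

ln K = 271.8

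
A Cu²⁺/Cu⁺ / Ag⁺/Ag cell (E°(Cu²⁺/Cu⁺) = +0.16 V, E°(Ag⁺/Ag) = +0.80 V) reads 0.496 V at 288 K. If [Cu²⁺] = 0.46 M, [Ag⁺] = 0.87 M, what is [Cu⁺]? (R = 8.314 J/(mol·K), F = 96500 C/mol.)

From the Nernst equation, ln Q = nF(E° − E)/RT = 1×96500×(0.64 − 0.496)/(8.314×288) = 5.803, so Q = 331.
With Q = [Cu²⁺]/([Cu⁺]·[Ag⁺]) and the known concentrations, [Cu⁺] in the denominator gives [Cu⁺] = 0.0016 M.

0.0016 M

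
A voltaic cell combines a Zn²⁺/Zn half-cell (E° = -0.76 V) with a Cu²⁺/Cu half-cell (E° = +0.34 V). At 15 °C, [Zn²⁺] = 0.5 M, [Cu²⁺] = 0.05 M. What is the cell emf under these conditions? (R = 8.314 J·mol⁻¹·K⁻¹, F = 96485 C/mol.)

1.07 V

The Cu²⁺/Cu couple has the higher reduction potential and acts as the cathode, so E°_cell = +0.34 − (-0.76) = 1.10 V.
Balancing electrons gives n = 2; the reaction quotient is Q = [Zn²⁺]/[Cu²⁺] = 10.0.
E = E° − (RT/nF) ln Q = 1.10 − (8.314×288)/(2×96485) × (2.303) = 1.100 − 0.029 = 1.071 V.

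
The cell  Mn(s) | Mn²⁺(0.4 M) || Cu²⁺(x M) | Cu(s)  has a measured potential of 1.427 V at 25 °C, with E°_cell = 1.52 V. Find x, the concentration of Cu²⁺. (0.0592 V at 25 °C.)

From the Nernst equation, log Q = n(E° − E)/0.0592 = 2(1.52 − 1.427)/0.0592 = 3.142, so Q = 1390.
With Q = [Mn²⁺]/[Cu²⁺] and the known concentrations, [Cu²⁺] in the denominator gives [Cu²⁺] = 2.9 × 10^-4 M.

2.9 × 10^-4 M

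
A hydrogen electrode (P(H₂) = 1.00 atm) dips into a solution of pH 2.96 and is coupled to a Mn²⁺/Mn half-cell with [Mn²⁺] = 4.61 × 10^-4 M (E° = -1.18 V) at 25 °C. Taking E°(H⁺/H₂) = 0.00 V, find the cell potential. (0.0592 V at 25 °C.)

1.10 V

The hydrogen couple is the cathode, so E°_cell = 1.18 V; n = 2.
[H⁺] = 10^(−2.96) = 0.0011 M, and Q = [Mn²⁺]·P(H₂) / [H⁺]^2 = 383.
E = E° − (0.0592/2) log Q = 1.18 − (0.0592/2)(2.584) = 1.104 V.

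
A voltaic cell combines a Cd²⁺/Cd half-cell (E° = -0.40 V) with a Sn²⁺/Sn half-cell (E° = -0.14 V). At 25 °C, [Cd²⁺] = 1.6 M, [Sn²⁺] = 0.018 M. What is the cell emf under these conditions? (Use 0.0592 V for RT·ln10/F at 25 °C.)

0.202 V

The Sn²⁺/Sn couple has the higher reduction potential and acts as the cathode, so E°_cell = -0.14 − (-0.40) = 0.26 V.
Balancing electrons gives n = 2; the reaction quotient is Q = [Cd²⁺]/[Sn²⁺] = 88.9.
At 25 °C, E = E° − (0.0592/n) log Q = 0.26 − (0.0592/2)(1.949) = 0.260 − 0.058 = 0.202 V.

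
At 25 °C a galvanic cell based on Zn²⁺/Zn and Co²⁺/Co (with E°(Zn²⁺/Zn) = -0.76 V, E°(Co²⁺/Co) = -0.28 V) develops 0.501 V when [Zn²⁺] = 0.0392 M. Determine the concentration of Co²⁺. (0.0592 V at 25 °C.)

From the Nernst equation, log Q = n(E° − E)/0.0592 = 2(0.48 − 0.501)/0.0592 = -0.709, so Q = 0.195.
With Q = [Zn²⁺]/[Co²⁺] and the known concentrations, [Co²⁺] in the denominator gives [Co²⁺] = 0.2 M.

0.2 M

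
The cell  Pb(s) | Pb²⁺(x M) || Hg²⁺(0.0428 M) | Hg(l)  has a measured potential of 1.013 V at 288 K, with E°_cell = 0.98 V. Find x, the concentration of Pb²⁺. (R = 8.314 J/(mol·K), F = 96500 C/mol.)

From the Nernst equation, ln Q = nF(E° − E)/RT = 2×96500×(0.98 − 1.013)/(8.314×288) = -2.660, so Q = 0.0700.
With Q = [Pb²⁺]/[Hg²⁺] and the known concentrations, [Pb²⁺] in the numerator gives [Pb²⁺] = 0.003 M.

0.003 M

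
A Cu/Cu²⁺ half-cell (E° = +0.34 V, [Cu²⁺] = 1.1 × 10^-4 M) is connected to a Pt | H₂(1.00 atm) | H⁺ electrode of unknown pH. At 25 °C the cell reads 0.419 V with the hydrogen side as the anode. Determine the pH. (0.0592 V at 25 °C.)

pH = 3.31

E°_cell = 0.34 V and n = 2.
log Q = n(E° − E)/0.0592 = 2×(0.34 − 0.419)/0.0592 = -2.669.
With Q = [H⁺]^2 / ([Cu²⁺]·P(H₂)), solving for [H⁺] gives log[H⁺] = -3.314, so pH = 3.31.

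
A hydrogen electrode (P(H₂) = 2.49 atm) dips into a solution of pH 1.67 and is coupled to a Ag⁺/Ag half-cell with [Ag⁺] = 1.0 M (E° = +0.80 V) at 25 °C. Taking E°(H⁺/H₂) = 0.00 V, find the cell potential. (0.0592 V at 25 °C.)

0.91 V

The Ag⁺/Ag couple is the cathode, so E°_cell = 0.80 V; n = 2.
[H⁺] = 10^(−1.67) = 0.021 M, and Q = [H⁺]^2 / ([Ag⁺]^2·P(H₂)) = 1.84 × 10^-4.
E = E° − (0.0592/2) log Q = 0.80 − (0.0592/2)(-3.736) = 0.911 V.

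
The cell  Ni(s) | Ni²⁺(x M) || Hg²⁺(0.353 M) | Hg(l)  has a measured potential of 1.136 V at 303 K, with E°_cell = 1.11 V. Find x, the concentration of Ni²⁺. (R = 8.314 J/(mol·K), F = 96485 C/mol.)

From the Nernst equation, ln Q = nF(E° − E)/RT = 2×96485×(1.11 − 1.136)/(8.314×303) = -1.992, so Q = 0.136.
With Q = [Ni²⁺]/[Hg²⁺] and the known concentrations, [Ni²⁺] in the numerator gives [Ni²⁺] = 0.048 M.

0.048 M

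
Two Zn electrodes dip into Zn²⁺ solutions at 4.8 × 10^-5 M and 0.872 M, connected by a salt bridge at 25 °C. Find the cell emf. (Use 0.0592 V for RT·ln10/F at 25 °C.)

Both half-cells are Zn²⁺/Zn, so E°_cell = 0. The concentrated side is the cathode; the cell reaction moves Zn²⁺ from high to low concentration with n = 2.
Q = [Zn²⁺]_dilute/[Zn²⁺]_conc = 4.8 × 10^-5/0.872 = 5.5 × 10^-5.
E = 0 − (0.0592/2) log Q = −(0.0592/2)(-4.259) = 0.1261 V.

0.13 V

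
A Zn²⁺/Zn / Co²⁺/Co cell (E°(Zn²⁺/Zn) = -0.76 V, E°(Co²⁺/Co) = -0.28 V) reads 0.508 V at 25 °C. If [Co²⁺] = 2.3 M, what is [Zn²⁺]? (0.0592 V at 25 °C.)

From the Nernst equation, log Q = n(E° − E)/0.0592 = 2(0.48 − 0.508)/0.0592 = -0.946, so Q = 0.113.
With Q = [Zn²⁺]/[Co²⁺] and the known concentrations, [Zn²⁺] in the numerator gives [Zn²⁺] = 0.26 M.

0.26 M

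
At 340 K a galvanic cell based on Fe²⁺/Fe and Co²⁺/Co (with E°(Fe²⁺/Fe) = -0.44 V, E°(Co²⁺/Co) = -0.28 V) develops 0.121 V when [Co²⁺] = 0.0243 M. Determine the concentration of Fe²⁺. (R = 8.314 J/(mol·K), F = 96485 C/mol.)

From the Nernst equation, ln Q = nF(E° − E)/RT = 2×96485×(0.16 − 0.121)/(8.314×340) = 2.662, so Q = 14.3.
With Q = [Fe²⁺]/[Co²⁺] and the known concentrations, [Fe²⁺] in the numerator gives [Fe²⁺] = 0.35 M.

0.35 M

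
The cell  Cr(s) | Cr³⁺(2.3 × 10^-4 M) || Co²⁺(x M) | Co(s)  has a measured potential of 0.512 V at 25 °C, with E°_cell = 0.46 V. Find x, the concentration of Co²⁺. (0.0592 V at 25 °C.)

0.21 M

From the Nernst equation, log Q = n(E° − E)/0.0592 = 6(0.46 − 0.512)/0.0592 = -5.270, so Q = 5.37 × 10^-6.
With Q = [Cr³⁺]^2/[Co²⁺]^3 and the known concentrations, [Co²⁺]^3 in the denominator gives [Co²⁺] = 0.21 M.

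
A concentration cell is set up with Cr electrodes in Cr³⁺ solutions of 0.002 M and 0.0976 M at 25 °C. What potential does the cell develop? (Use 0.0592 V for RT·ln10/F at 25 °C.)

0.033 V

Both half-cells are Cr³⁺/Cr, so E°_cell = 0. The concentrated side is the cathode; the cell reaction moves Cr³⁺ from high to low concentration with n = 3.
Q = [Cr³⁺]_dilute/[Cr³⁺]_conc = 0.002/0.0976 = 0.0205.
E = 0 − (0.0592/3) log Q = −(0.0592/3)(-1.688) = 0.0333 V.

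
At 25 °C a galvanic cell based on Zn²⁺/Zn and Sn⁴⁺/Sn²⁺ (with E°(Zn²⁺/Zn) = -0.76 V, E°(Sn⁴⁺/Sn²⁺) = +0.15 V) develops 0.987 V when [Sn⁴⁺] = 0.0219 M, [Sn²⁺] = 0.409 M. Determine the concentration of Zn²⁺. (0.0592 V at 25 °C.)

1.3 × 10^-4 M

From the Nernst equation, log Q = n(E° − E)/0.0592 = 2(0.91 − 0.987)/0.0592 = -2.601, so Q = 0.00250.
With Q = [Zn²⁺]·[Sn²⁺]/[Sn⁴⁺] and the known concentrations, [Zn²⁺] in the numerator gives [Zn²⁺] = 1.3 × 10^-4 M.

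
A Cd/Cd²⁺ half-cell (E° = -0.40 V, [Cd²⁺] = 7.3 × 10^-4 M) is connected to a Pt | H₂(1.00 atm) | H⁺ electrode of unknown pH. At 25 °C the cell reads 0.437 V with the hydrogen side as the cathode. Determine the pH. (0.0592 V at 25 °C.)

E°_cell = 0.40 V and n = 2.
log Q = n(E° − E)/0.0592 = 2×(0.40 − 0.437)/0.0592 = -1.250.
With Q = [Cd²⁺]·P(H₂) / [H⁺]^2, solving for [H⁺] gives log[H⁺] = -0.943, so pH = 0.94.

pH = 0.94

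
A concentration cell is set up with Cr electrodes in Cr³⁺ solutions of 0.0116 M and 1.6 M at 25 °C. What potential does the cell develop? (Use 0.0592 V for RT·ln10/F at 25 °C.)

0.042 V

Both half-cells are Cr³⁺/Cr, so E°_cell = 0. The concentrated side is the cathode; the cell reaction moves Cr³⁺ from high to low concentration with n = 3.
Q = [Cr³⁺]_dilute/[Cr³⁺]_conc = 0.0116/1.6 = 0.00725.
E = 0 − (0.0592/3) log Q = −(0.0592/3)(-2.140) = 0.0422 V.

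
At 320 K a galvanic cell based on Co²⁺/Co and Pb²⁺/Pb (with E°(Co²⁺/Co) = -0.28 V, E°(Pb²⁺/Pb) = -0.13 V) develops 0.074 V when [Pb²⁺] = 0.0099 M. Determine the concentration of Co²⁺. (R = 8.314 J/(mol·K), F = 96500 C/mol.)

2.5 M

From the Nernst equation, ln Q = nF(E° − E)/RT = 2×96500×(0.15 − 0.074)/(8.314×320) = 5.513, so Q = 248.
With Q = [Co²⁺]/[Pb²⁺] and the known concentrations, [Co²⁺] in the numerator gives [Co²⁺] = 2.5 M.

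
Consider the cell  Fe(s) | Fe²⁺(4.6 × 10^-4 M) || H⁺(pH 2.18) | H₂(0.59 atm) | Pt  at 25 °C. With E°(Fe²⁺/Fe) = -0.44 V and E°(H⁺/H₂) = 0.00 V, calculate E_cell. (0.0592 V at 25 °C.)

The hydrogen couple is the cathode, so E°_cell = 0.44 V; n = 2.
[H⁺] = 10^(−2.18) = 0.0066 M, and Q = [Fe²⁺]·P(H₂) / [H⁺]^2 = 6.22.
E = E° − (0.0592/2) log Q = 0.44 − (0.0592/2)(0.794) = 0.416 V.

0.42 V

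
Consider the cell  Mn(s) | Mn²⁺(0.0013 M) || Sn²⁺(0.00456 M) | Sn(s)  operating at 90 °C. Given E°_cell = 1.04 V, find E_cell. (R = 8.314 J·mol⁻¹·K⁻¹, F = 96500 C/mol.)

1.06 V

Balancing electrons gives n = 2; the reaction quotient is Q = [Mn²⁺]/[Sn²⁺] = 0.285.
E = E° − (RT/nF) ln Q = 1.04 − (8.314×363)/(2×96500) × (-1.255) = 1.040 + 0.020 = 1.060 V.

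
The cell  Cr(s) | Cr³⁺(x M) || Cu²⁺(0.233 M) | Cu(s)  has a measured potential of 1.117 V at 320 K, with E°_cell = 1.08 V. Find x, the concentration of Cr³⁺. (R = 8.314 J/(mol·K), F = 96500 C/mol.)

0.002 M

From the Nernst equation, ln Q = nF(E° − E)/RT = 6×96500×(1.08 − 1.117)/(8.314×320) = -8.052, so Q = 3.18 × 10^-4.
With Q = [Cr³⁺]^2/[Cu²⁺]^3 and the known concentrations, [Cr³⁺]^2 in the numerator gives [Cr³⁺] = 0.002 M.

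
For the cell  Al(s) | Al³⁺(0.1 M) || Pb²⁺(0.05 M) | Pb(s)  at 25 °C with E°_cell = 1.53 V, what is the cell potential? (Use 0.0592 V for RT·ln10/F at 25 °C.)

Balancing electrons gives n = 6; the reaction quotient is Q = [Al³⁺]^2/[Pb²⁺]^3 = 80.0.
At 25 °C, E = E° − (0.0592/n) log Q = 1.53 − (0.0592/6)(1.903) = 1.530 − 0.019 = 1.511 V.

1.51 V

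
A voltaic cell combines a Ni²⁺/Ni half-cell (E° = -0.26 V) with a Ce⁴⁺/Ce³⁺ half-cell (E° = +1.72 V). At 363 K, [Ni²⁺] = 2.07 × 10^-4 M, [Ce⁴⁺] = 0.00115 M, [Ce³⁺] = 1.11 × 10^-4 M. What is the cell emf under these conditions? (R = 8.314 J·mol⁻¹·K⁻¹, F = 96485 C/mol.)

2.19 V

The Ce⁴⁺/Ce³⁺ couple has the higher reduction potential and acts as the cathode, so E°_cell = +1.72 − (-0.26) = 1.98 V.
Balancing electrons gives n = 2; the reaction quotient is Q = [Ni²⁺]·[Ce³⁺]^2/[Ce⁴⁺]^2 = 1.93 × 10^-6.
E = E° − (RT/nF) ln Q = 1.98 − (8.314×363)/(2×96485) × (-13.159) = 1.980 + 0.206 = 2.186 V.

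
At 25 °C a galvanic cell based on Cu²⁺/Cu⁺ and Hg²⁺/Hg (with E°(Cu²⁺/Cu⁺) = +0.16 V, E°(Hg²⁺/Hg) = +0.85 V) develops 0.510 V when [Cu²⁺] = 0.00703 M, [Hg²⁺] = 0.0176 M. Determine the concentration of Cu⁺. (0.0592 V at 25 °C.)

4.8 × 10^-5 M

From the Nernst equation, log Q = n(E° − E)/0.0592 = 2(0.69 − 0.510)/0.0592 = 6.081, so Q = 1.21 × 10^6.
With Q = [Cu²⁺]^2/([Cu⁺]^2·[Hg²⁺]) and the known concentrations, [Cu⁺]^2 in the denominator gives [Cu⁺] = 4.8 × 10^-5 M.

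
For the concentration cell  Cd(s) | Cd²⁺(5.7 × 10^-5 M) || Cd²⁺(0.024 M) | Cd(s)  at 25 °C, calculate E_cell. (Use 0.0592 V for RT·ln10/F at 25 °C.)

0.078 V

Both half-cells are Cd²⁺/Cd, so E°_cell = 0. The concentrated side is the cathode; the cell reaction moves Cd²⁺ from high to low concentration with n = 2.
Q = [Cd²⁺]_dilute/[Cd²⁺]_conc = 5.7 × 10^-5/0.024 = 0.00238.
E = 0 − (0.0592/2) log Q = −(0.0592/2)(-2.624) = 0.0777 V.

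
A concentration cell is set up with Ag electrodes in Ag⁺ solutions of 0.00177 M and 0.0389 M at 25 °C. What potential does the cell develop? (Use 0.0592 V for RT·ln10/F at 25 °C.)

Both half-cells are Ag⁺/Ag, so E°_cell = 0. The concentrated side is the cathode; the cell reaction moves Ag⁺ from high to low concentration with n = 1.
Q = [Ag⁺]_dilute/[Ag⁺]_conc = 0.00177/0.0389 = 0.0455.
E = 0 − (0.0592/1) log Q = −(0.0592/1)(-1.342) = 0.0794 V.

0.079 V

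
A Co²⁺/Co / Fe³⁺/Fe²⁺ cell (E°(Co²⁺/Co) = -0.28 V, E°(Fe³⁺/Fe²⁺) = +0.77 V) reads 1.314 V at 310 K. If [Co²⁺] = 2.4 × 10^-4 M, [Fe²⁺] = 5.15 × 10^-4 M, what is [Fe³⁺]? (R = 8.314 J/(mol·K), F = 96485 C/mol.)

From the Nernst equation, ln Q = nF(E° − E)/RT = 2×96485×(1.05 − 1.314)/(8.314×310) = -19.766, so Q = 2.6 × 10^-9.
With Q = [Co²⁺]·[Fe²⁺]^2/[Fe³⁺]^2 and the known concentrations, [Fe³⁺]^2 in the denominator gives [Fe³⁺] = 0.16 M.

0.16 M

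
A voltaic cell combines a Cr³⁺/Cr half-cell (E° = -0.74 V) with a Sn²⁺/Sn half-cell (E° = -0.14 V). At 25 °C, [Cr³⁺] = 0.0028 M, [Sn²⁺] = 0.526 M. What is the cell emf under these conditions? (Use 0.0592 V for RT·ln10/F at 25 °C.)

The Sn²⁺/Sn couple has the higher reduction potential and acts as the cathode, so E°_cell = -0.14 − (-0.74) = 0.60 V.
Balancing electrons gives n = 6; the reaction quotient is Q = [Cr³⁺]^2/[Sn²⁺]^3 = 5.39 × 10^-5.
At 25 °C, E = E° − (0.0592/n) log Q = 0.60 − (0.0592/6)(-4.269) = 0.600 + 0.042 = 0.642 V.

0.642 V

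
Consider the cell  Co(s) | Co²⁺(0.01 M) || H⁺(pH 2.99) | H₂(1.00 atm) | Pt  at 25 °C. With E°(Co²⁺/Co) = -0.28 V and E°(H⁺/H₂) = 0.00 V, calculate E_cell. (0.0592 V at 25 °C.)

The hydrogen couple is the cathode, so E°_cell = 0.28 V; n = 2.
[H⁺] = 10^(−2.99) = 0.0010 M, and Q = [Co²⁺]·P(H₂) / [H⁺]^2 = 9550.
E = E° − (0.0592/2) log Q = 0.28 − (0.0592/2)(3.980) = 0.162 V.

0.16 V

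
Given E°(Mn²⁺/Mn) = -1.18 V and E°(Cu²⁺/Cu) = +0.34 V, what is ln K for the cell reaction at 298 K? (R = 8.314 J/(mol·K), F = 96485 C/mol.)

E°_cell = +0.34 − (-1.18) = 1.52 V, with n = 2 electrons transferred.
At equilibrium E = 0, so the Nernst equation gives ln K = nFE°/RT = (2)(96485)(1.52)/((8.314)(298)) = 118.39.

ln K = 118.4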